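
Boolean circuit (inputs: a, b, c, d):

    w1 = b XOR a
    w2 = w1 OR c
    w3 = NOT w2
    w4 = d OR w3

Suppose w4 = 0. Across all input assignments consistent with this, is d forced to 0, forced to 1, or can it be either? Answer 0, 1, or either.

0

w4 = d OR w3 must be 0, so both d = 0 and w3 = 0.
w3 = NOT w2 must be 0, so w2 = 1.
Every assignment with w4 = 0 has d = 0; there are 6 such assignment(s).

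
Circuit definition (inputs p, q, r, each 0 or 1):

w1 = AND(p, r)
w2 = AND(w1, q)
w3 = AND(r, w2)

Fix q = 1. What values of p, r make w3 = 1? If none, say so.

p=1, r=1

w3 = AND(r, w2) must be 1, so both r = 1 and w2 = 1.
Check with q = 1 and p=1, r=1:
w1 = AND(p, r) = AND(1, 1) = 1
w2 = AND(w1, q) = AND(1, 1) = 1
w3 = AND(r, w2) = AND(1, 1) = 1
So w3 = 1.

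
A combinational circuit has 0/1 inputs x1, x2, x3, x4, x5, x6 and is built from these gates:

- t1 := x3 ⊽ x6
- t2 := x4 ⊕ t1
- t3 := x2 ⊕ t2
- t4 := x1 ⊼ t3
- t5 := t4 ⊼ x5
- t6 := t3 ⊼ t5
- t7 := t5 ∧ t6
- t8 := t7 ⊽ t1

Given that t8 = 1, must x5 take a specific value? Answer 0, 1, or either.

either

Both values of x5 occur among assignments with t8 = 1:
  x5=0: x1=0, x2=0, x3=0, x4=1, x5=0, x6=1
  x5=1: x1=0, x2=0, x3=0, x4=0, x5=1, x6=1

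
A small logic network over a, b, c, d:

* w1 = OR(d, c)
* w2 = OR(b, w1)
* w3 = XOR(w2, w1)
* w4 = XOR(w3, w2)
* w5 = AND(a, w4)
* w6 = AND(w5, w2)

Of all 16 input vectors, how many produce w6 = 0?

10

w6 = AND(w5, w2) must be 0, so at least one of w5, w2 is 0.
Enumerating the 16 input combinations, 10 give w6 = 0 and 6 give w6 = 1.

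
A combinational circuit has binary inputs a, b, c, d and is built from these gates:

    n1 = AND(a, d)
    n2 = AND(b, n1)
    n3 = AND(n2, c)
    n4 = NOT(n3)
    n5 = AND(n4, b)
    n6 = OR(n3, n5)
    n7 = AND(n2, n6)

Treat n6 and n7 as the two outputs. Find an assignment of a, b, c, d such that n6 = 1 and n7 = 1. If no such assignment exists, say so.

a=1, b=1, c=0, d=1

Check with a=1, b=1, c=0, d=1:
n1 = AND(a, d) = AND(1, 1) = 1
n2 = AND(b, n1) = AND(1, 1) = 1
n3 = AND(n2, c) = AND(1, 0) = 0
n4 = NOT(n3) = NOT 0 = 1
n5 = AND(n4, b) = AND(1, 1) = 1
n6 = OR(n3, n5) = OR(0, 1) = 1
n7 = AND(n2, n6) = AND(1, 1) = 1
So n6 = 1 and n7 = 1.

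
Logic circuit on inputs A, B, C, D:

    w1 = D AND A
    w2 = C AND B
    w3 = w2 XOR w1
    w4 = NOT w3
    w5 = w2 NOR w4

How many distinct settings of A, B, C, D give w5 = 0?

13

w5 = w2 NOR w4 must be 0, so at least one of w2, w4 is 1.
Enumerating the 16 input combinations, 13 give w5 = 0 and 3 give w5 = 1.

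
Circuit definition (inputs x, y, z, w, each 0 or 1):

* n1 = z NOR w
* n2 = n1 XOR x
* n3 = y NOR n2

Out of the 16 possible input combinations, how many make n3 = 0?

n3 = y NOR n2 must be 0, so at least one of y, n2 is 1.
Enumerating the 16 input combinations, 12 give n3 = 0 and 4 give n3 = 1.

12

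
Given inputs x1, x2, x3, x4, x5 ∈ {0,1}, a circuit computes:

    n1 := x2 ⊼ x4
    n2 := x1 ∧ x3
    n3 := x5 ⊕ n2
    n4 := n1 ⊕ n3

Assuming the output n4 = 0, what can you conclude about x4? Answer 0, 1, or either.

either

Both values of x4 occur among assignments with n4 = 0:
  x4=0: x1=0, x2=0, x3=0, x4=0, x5=1
  x4=1: x1=0, x2=0, x3=0, x4=1, x5=1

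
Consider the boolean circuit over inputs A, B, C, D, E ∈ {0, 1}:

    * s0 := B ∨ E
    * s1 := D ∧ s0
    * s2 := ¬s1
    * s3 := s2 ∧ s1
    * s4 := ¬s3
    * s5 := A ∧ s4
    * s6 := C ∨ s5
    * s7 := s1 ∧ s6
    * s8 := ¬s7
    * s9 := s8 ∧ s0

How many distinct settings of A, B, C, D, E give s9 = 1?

s9 = s8 ∧ s0 must be 1, so both s8 = 1 and s0 = 1.
Enumerating the 32 input combinations, 15 give s9 = 1 and 17 give s9 = 0.

15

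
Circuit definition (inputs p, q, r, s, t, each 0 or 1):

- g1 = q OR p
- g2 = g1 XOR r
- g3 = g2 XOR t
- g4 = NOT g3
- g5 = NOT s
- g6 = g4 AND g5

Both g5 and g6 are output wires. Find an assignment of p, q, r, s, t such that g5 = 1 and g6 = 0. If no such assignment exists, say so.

p=0, q=1, r=0, s=0, t=0

Check with p=0, q=1, r=0, s=0, t=0:
g1 = q OR p = 1 OR 0 = 1
g2 = g1 XOR r = 1 XOR 0 = 1
g3 = g2 XOR t = 1 XOR 0 = 1
g4 = NOT g3 = NOT 1 = 0
g5 = NOT s = NOT 0 = 1
g6 = g4 AND g5 = 0 AND 1 = 0
So g5 = 1 and g6 = 0.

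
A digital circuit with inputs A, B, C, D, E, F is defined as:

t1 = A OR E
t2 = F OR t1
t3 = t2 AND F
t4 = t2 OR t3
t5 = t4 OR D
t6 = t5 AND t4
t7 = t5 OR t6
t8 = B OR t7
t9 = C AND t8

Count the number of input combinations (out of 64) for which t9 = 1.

t9 = C AND t8 must be 1, so both C = 1 and t8 = 1.
t8 = B OR t7 must be 1, so at least one of B, t7 is 1.
Enumerating the 64 input combinations, 31 give t9 = 1 and 33 give t9 = 0.

31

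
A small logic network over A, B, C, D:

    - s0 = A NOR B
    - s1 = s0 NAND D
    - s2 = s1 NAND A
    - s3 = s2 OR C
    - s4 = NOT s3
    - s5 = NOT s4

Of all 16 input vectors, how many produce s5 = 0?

s5 = NOT s4 must be 0, so s4 = 1.
s4 = NOT s3 must be 1, so s3 = 0.
s3 = s2 OR C must be 0, so both s2 = 0 and C = 0.
Enumerating the 16 input combinations, 4 give s5 = 0 and 12 give s5 = 1.

4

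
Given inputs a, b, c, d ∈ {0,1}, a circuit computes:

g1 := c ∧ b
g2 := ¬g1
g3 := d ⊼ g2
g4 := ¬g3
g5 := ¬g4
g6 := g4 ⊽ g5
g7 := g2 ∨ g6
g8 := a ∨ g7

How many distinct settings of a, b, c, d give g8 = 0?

2

g8 = a ∨ g7 must be 0, so both a = 0 and g7 = 0.
g7 = g2 ∨ g6 must be 0, so both g2 = 0 and g6 = 0.
Satisfying assignments:
  a=0, b=1, c=1, d=0
  a=0, b=1, c=1, d=1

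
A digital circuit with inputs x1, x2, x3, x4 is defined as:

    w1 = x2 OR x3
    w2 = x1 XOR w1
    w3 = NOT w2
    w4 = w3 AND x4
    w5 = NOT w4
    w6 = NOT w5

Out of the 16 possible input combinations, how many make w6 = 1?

4

w6 = NOT w5 must be 1, so w5 = 0.
w5 = NOT w4 must be 0, so w4 = 1.
w4 = w3 AND x4 must be 1, so both w3 = 1 and x4 = 1.
Enumerating the 16 input combinations, 4 give w6 = 1 and 12 give w6 = 0.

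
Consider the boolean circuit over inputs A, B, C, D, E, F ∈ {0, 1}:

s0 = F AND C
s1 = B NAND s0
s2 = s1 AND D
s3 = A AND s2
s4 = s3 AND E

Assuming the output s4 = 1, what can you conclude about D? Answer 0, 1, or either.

s4 = s3 AND E must be 1, so both s3 = 1 and E = 1.
s3 = A AND s2 must be 1, so both A = 1 and s2 = 1.
s2 = s1 AND D must be 1, so both s1 = 1 and D = 1.
Every assignment with s4 = 1 has D = 1; there are 7 such assignment(s).

1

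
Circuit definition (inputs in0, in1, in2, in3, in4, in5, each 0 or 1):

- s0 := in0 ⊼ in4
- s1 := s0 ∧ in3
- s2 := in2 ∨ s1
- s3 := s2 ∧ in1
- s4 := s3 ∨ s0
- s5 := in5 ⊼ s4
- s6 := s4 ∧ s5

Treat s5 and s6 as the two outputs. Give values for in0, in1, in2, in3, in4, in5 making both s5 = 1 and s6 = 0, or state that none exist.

in0=1 in1=0 in2=1 in3=0 in4=1 in5=1

Check with in0=1 in1=0 in2=1 in3=0 in4=1 in5=1:
s0 = in0 ⊼ in4 = 1 ⊼ 1 = 0
s1 = s0 ∧ in3 = 0 ∧ 0 = 0
s2 = in2 ∨ s1 = 1 ∨ 0 = 1
s3 = s2 ∧ in1 = 1 ∧ 0 = 0
s4 = s3 ∨ s0 = 0 ∨ 0 = 0
s5 = in5 ⊼ s4 = 1 ⊼ 0 = 1
s6 = s4 ∧ s5 = 0 ∧ 1 = 0
So s5 = 1 and s6 = 0.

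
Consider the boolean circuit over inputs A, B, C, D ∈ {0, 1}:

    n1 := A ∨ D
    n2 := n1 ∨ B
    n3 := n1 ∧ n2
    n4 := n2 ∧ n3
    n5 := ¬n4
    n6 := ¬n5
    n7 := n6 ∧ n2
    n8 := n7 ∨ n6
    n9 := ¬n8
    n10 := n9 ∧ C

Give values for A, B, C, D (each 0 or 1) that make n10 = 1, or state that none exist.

n10 = n9 ∧ C must be 1, so both n9 = 1 and C = 1.
Check with A=0 B=0 C=1 D=0:
n1 = A ∨ D = 0 ∨ 0 = 0
n2 = n1 ∨ B = 0 ∨ 0 = 0
n3 = n1 ∧ n2 = 0 ∧ 0 = 0
n4 = n2 ∧ n3 = 0 ∧ 0 = 0
n5 = ¬n4 = ¬0 = 1
n6 = ¬n5 = ¬1 = 0
n7 = n6 ∧ n2 = 0 ∧ 0 = 0
n8 = n7 ∨ n6 = 0 ∨ 0 = 0
n9 = ¬n8 = ¬0 = 1
n10 = n9 ∧ C = 1 ∧ 1 = 1
So n10 = 1 as required.

A=0 B=0 C=1 D=0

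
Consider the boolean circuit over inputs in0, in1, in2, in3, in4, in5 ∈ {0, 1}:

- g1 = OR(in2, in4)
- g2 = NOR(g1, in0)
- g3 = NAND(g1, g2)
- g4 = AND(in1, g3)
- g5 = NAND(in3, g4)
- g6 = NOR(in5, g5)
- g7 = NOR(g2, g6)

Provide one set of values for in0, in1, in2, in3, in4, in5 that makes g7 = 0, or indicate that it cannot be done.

in0=0, in1=0, in2=0, in3=1, in4=0, in5=0

Check with in0=0, in1=0, in2=0, in3=1, in4=0, in5=0:
g1 = OR(in2, in4) = OR(0, 0) = 0
g2 = NOR(g1, in0) = NOR(0, 0) = 1
g3 = NAND(g1, g2) = NAND(0, 1) = 1
g4 = AND(in1, g3) = AND(0, 1) = 0
g5 = NAND(in3, g4) = NAND(1, 0) = 1
g6 = NOR(in5, g5) = NOR(0, 1) = 0
g7 = NOR(g2, g6) = NOR(1, 0) = 0
So g7 = 0 as required.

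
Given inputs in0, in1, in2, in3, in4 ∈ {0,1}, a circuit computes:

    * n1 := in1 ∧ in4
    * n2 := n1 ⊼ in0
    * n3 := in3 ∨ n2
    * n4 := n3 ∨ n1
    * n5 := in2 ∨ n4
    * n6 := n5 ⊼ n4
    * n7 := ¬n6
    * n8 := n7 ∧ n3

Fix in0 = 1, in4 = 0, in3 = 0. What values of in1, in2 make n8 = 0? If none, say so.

no solution exists

With in0 = 1, in4 = 0, in3 = 0 fixed, none of the 4 settings of in1, in2 give n8 = 0.
For example, with in1=1, in2=1:
n1 = in1 ∧ in4 = 1 ∧ 0 = 0
n2 = n1 ⊼ in0 = 0 ⊼ 1 = 1
n3 = in3 ∨ n2 = 0 ∨ 1 = 1
n4 = n3 ∨ n1 = 1 ∨ 0 = 1
n5 = in2 ∨ n4 = 1 ∨ 1 = 1
n6 = n5 ⊼ n4 = 1 ⊼ 1 = 0
n7 = ¬n6 = ¬0 = 1
n8 = n7 ∧ n3 = 1 ∧ 1 = 1
giving n8 = 1 ≠ 0.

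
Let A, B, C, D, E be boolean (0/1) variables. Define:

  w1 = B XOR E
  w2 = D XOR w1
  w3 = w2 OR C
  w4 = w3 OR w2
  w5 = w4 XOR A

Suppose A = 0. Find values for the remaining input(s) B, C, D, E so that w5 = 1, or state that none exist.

B=0, C=1, D=1, E=0

w5 = w4 XOR A must be 1, so w4 and A differ.
Check with A = 0 and B=0, C=1, D=1, E=0:
w1 = B XOR E = 0 XOR 0 = 0
w2 = D XOR w1 = 1 XOR 0 = 1
w3 = w2 OR C = 1 OR 1 = 1
w4 = w3 OR w2 = 1 OR 1 = 1
w5 = w4 XOR A = 1 XOR 0 = 1
So w5 = 1.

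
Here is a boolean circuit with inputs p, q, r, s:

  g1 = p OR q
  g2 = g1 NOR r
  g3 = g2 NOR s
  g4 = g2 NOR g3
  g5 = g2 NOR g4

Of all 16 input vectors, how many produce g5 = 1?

g5 = g2 NOR g4 must be 1, so both g2 = 0 and g4 = 0.
g2 = g1 NOR r must be 0, so at least one of g1, r is 1.
g4 = g2 NOR g3 must be 0, so at least one of g2, g3 is 1.
Enumerating the 16 input combinations, 7 give g5 = 1 and 9 give g5 = 0.

7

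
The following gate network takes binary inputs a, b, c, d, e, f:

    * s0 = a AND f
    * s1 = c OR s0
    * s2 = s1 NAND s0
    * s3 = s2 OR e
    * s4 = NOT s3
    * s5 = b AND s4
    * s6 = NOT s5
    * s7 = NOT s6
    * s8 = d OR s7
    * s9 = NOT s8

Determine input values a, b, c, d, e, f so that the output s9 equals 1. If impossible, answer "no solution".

Check with a=1 b=0 c=1 d=0 e=1 f=1:
s0 = a AND f = 1 AND 1 = 1
s1 = c OR s0 = 1 OR 1 = 1
s2 = s1 NAND s0 = 1 NAND 1 = 0
s3 = s2 OR e = 0 OR 1 = 1
s4 = NOT s3 = NOT 1 = 0
s5 = b AND s4 = 0 AND 0 = 0
s6 = NOT s5 = NOT 0 = 1
s7 = NOT s6 = NOT 1 = 0
s8 = d OR s7 = 0 OR 0 = 0
s9 = NOT s8 = NOT 0 = 1
So s9 = 1 as required.

a=1 b=0 c=1 d=0 e=1 f=1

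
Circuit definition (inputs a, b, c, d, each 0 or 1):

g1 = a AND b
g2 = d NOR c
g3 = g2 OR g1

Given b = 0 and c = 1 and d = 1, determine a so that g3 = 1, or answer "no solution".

no solution exists

With b = 0 and c = 1 and d = 1 fixed, none of the 2 settings of a give g3 = 1.
For example, with a=1:
g1 = a AND b = 1 AND 0 = 0
g2 = d NOR c = 1 NOR 1 = 0
g3 = g2 OR g1 = 0 OR 0 = 0
giving g3 = 0 ≠ 1.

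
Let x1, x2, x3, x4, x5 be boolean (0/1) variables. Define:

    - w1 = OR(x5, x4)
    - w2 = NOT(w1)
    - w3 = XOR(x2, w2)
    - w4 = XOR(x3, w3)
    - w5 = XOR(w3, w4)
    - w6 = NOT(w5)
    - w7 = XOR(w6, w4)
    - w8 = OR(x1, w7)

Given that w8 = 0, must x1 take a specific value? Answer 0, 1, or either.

w8 = OR(x1, w7) must be 0, so both x1 = 0 and w7 = 0.
Every assignment with w8 = 0 has x1 = 0; there are 8 such assignment(s).

0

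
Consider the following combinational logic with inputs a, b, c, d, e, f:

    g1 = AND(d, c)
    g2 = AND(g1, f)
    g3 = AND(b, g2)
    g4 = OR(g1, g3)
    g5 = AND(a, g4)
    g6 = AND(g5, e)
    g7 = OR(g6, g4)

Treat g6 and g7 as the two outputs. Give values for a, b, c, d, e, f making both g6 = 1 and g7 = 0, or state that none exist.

no solution exists

Across all 64 input combinations, none give both g6 = 1 and g7 = 0.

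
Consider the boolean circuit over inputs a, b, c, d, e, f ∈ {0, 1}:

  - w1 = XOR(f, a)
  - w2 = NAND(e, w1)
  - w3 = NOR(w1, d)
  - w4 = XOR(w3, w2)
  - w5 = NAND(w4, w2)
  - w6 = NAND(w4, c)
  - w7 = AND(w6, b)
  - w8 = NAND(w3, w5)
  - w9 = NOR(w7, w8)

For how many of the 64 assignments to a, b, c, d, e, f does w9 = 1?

8

w9 = NOR(w7, w8) must be 1, so both w7 = 0 and w8 = 0.
w7 = AND(w6, b) must be 0, so at least one of w6, b is 0.
Enumerating the 64 input combinations, 8 give w9 = 1 and 56 give w9 = 0.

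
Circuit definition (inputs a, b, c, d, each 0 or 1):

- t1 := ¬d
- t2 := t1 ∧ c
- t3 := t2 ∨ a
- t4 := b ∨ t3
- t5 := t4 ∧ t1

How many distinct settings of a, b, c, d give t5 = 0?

t5 = t4 ∧ t1 must be 0, so at least one of t4, t1 is 0.
Enumerating the 16 input combinations, 9 give t5 = 0 and 7 give t5 = 1.

9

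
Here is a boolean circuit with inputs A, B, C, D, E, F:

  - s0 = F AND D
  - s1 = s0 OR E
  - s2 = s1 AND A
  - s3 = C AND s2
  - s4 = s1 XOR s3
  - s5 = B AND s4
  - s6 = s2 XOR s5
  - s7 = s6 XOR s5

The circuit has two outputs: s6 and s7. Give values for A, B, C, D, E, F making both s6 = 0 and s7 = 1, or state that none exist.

Check with A=1 B=1 C=0 D=1 E=1 F=0:
s0 = F AND D = 0 AND 1 = 0
s1 = s0 OR E = 0 OR 1 = 1
s2 = s1 AND A = 1 AND 1 = 1
s3 = C AND s2 = 0 AND 1 = 0
s4 = s1 XOR s3 = 1 XOR 0 = 1
s5 = B AND s4 = 1 AND 1 = 1
s6 = s2 XOR s5 = 1 XOR 1 = 0
s7 = s6 XOR s5 = 0 XOR 1 = 1
So s6 = 0 and s7 = 1.

A=1 B=1 C=0 D=1 E=1 F=0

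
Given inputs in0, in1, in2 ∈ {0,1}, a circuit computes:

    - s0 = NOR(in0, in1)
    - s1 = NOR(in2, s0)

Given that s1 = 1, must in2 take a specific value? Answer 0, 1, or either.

s1 = NOR(in2, s0) must be 1, so both in2 = 0 and s0 = 0.
Every assignment with s1 = 1 has in2 = 0; there are 3 such assignment(s).
  in0=0, in1=1, in2=0
  in0=1, in1=0, in2=0
  in0=1, in1=1, in2=0

0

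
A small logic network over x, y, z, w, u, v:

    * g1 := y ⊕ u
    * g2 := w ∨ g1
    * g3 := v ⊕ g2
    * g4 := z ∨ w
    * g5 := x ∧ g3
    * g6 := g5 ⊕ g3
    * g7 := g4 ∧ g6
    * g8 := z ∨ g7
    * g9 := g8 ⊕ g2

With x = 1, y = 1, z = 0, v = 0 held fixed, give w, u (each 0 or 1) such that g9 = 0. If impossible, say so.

Check with x = 1, y = 1, z = 0, v = 0 and w=0, u=1:
g1 = y ⊕ u = 1 ⊕ 1 = 0
g2 = w ∨ g1 = 0 ∨ 0 = 0
g3 = v ⊕ g2 = 0 ⊕ 0 = 0
g4 = z ∨ w = 0 ∨ 0 = 0
g5 = x ∧ g3 = 1 ∧ 0 = 0
g6 = g5 ⊕ g3 = 0 ⊕ 0 = 0
g7 = g4 ∧ g6 = 0 ∧ 0 = 0
g8 = z ∨ g7 = 0 ∨ 0 = 0
g9 = g8 ⊕ g2 = 0 ⊕ 0 = 0
So g9 = 0.

w=0, u=1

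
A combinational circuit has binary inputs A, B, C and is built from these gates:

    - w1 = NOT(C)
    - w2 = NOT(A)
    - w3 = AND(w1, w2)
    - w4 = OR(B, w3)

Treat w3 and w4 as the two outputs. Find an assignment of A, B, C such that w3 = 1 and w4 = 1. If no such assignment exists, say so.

Check with A=0, B=0, C=0:
w1 = NOT(C) = NOT 0 = 1
w2 = NOT(A) = NOT 0 = 1
w3 = AND(w1, w2) = AND(1, 1) = 1
w4 = OR(B, w3) = OR(0, 1) = 1
So w3 = 1 and w4 = 1.

A=0, B=0, C=0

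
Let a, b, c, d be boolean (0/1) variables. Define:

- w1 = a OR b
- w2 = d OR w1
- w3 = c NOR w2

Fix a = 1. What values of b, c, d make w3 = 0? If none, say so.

Check with a = 1 and b=0, c=1, d=0:
w1 = a OR b = 1 OR 0 = 1
w2 = d OR w1 = 0 OR 1 = 1
w3 = c NOR w2 = 1 NOR 1 = 0
So w3 = 0.

b=0 c=1 d=0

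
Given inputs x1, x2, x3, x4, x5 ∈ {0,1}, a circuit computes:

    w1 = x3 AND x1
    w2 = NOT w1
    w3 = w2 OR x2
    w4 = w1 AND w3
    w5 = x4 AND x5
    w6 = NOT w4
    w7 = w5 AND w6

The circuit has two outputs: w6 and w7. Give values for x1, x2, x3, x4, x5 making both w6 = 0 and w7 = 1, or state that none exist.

no solution exists

Across all 32 input combinations, none give both w6 = 0 and w7 = 1.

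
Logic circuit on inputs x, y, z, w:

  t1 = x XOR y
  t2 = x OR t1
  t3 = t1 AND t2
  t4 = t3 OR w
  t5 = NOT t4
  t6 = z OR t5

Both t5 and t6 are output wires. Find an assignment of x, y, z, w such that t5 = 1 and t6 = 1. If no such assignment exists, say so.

Check with x=1 y=1 z=0 w=0:
t1 = x XOR y = 1 XOR 1 = 0
t2 = x OR t1 = 1 OR 0 = 1
t3 = t1 AND t2 = 0 AND 1 = 0
t4 = t3 OR w = 0 OR 0 = 0
t5 = NOT t4 = NOT 0 = 1
t6 = z OR t5 = 0 OR 1 = 1
So t5 = 1 and t6 = 1.

x=1 y=1 z=0 w=0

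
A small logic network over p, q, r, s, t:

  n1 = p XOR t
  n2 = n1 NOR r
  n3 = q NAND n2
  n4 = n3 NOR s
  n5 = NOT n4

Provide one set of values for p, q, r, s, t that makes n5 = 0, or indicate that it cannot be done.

p=1, q=1, r=0, s=0, t=1

Check with p=1, q=1, r=0, s=0, t=1:
n1 = p XOR t = 1 XOR 1 = 0
n2 = n1 NOR r = 0 NOR 0 = 1
n3 = q NAND n2 = 1 NAND 1 = 0
n4 = n3 NOR s = 0 NOR 0 = 1
n5 = NOT n4 = NOT 1 = 0
So n5 = 0 as required.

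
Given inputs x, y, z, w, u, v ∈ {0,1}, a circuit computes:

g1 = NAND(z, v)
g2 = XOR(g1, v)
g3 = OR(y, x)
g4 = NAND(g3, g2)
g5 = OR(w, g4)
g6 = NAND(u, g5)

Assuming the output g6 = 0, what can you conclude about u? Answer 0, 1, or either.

1

g6 = NAND(u, g5) must be 0, so both u = 1 and g5 = 1.
Every assignment with g6 = 0 has u = 1; there are 23 such assignment(s).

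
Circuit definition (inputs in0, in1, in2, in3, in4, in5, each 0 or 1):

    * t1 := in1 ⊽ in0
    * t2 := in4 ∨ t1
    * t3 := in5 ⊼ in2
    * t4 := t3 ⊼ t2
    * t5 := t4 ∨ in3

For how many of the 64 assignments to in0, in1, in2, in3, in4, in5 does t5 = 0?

t5 = t4 ∨ in3 must be 0, so both t4 = 0 and in3 = 0.
Enumerating the 64 input combinations, 15 give t5 = 0 and 49 give t5 = 1.

15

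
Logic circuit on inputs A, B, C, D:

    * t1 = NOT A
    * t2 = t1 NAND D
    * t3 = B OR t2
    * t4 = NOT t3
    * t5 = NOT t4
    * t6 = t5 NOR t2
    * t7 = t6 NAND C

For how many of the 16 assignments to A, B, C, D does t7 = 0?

t7 = t6 NAND C must be 0, so both t6 = 1 and C = 1.
t6 = t5 NOR t2 must be 1, so both t5 = 0 and t2 = 0.
Satisfying assignments:
  A=0, B=0, C=1, D=1

1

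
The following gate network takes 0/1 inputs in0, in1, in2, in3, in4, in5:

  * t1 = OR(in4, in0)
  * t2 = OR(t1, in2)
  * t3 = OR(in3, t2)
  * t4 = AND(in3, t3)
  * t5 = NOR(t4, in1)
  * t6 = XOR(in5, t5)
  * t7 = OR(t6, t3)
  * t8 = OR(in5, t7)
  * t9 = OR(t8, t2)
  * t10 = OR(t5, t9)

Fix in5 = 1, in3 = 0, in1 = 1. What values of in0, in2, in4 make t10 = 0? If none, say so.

With in5 = 1, in3 = 0, in1 = 1 fixed, none of the 8 settings of in0, in2, in4 give t10 = 0.
For example, with in0=1, in2=1, in4=1:
t1 = OR(in4, in0) = OR(1, 1) = 1
t2 = OR(t1, in2) = OR(1, 1) = 1
t3 = OR(in3, t2) = OR(0, 1) = 1
t4 = AND(in3, t3) = AND(0, 1) = 0
t5 = NOR(t4, in1) = NOR(0, 1) = 0
t6 = XOR(in5, t5) = XOR(1, 0) = 1
t7 = OR(t6, t3) = OR(1, 1) = 1
t8 = OR(in5, t7) = OR(1, 1) = 1
t9 = OR(t8, t2) = OR(1, 1) = 1
t10 = OR(t5, t9) = OR(0, 1) = 1
giving t10 = 1 ≠ 0.

no solution exists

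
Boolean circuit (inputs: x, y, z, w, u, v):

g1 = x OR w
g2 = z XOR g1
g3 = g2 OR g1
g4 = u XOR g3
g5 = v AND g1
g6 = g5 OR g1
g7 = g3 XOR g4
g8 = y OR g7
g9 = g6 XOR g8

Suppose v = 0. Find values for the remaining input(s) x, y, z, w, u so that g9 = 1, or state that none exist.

Check with v = 0 and x=1, y=0, z=1, w=1, u=0:
g1 = x OR w = 1 OR 1 = 1
g2 = z XOR g1 = 1 XOR 1 = 0
g3 = g2 OR g1 = 0 OR 1 = 1
g4 = u XOR g3 = 0 XOR 1 = 1
g5 = v AND g1 = 0 AND 1 = 0
g6 = g5 OR g1 = 0 OR 1 = 1
g7 = g3 XOR g4 = 1 XOR 1 = 0
g8 = y OR g7 = 0 OR 0 = 0
g9 = g6 XOR g8 = 1 XOR 0 = 1
So g9 = 1.

x=1, y=0, z=1, w=1, u=0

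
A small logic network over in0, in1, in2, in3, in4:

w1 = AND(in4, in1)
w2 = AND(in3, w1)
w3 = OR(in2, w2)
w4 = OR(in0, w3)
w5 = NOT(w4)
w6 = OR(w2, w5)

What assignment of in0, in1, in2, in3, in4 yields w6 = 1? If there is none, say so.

w6 = OR(w2, w5) must be 1, so at least one of w2, w5 is 1.
Check with in0=0, in1=1, in2=0, in3=1, in4=0:
w1 = AND(in4, in1) = AND(0, 1) = 0
w2 = AND(in3, w1) = AND(1, 0) = 0
w3 = OR(in2, w2) = OR(0, 0) = 0
w4 = OR(in0, w3) = OR(0, 0) = 0
w5 = NOT(w4) = NOT 0 = 1
w6 = OR(w2, w5) = OR(0, 1) = 1
So w6 = 1 as required.

in0=0, in1=1, in2=0, in3=1, in4=0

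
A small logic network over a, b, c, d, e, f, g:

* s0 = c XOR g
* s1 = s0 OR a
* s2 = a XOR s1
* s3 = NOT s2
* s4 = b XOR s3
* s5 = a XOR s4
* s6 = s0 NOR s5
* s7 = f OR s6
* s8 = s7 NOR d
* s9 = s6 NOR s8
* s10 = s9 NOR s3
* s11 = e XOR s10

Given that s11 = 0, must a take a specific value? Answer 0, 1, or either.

Both values of a occur among assignments with s11 = 0:
  a=0: a=0, b=0, c=0, d=0, e=0, f=0, g=0
  a=1: a=1, b=0, c=0, d=0, e=0, f=0, g=0

either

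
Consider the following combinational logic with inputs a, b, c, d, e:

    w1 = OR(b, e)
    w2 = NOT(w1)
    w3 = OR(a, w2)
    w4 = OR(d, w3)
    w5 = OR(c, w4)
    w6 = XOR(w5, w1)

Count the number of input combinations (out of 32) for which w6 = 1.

11

w6 = XOR(w5, w1) must be 1, so w5 and w1 differ.
Enumerating the 32 input combinations, 11 give w6 = 1 and 21 give w6 = 0.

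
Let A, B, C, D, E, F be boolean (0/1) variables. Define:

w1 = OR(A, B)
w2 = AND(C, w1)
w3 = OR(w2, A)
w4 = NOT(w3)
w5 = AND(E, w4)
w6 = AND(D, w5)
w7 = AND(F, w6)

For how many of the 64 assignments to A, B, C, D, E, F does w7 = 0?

61

w7 = AND(F, w6) must be 0, so at least one of F, w6 is 0.
Enumerating the 64 input combinations, 61 give w7 = 0 and 3 give w7 = 1.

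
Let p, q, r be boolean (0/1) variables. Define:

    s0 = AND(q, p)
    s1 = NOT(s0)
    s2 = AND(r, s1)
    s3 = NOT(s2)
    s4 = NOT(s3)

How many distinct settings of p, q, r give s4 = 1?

3

s4 = NOT(s3) must be 1, so s3 = 0.
s3 = NOT(s2) must be 0, so s2 = 1.
s2 = AND(r, s1) must be 1, so both r = 1 and s1 = 1.
Satisfying assignments:
  p=0, q=0, r=1
  p=0, q=1, r=1
  p=1, q=0, r=1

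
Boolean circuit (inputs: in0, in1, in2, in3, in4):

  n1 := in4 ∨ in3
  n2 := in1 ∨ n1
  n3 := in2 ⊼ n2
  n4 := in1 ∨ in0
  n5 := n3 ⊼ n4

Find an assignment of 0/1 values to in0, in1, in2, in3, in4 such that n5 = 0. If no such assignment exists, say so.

in0=0 in1=1 in2=0 in3=0 in4=1

n5 = n3 ⊼ n4 must be 0, so both n3 = 1 and n4 = 1.
Check with in0=0 in1=1 in2=0 in3=0 in4=1:
n1 = in4 ∨ in3 = 1 ∨ 0 = 1
n2 = in1 ∨ n1 = 1 ∨ 1 = 1
n3 = in2 ⊼ n2 = 0 ⊼ 1 = 1
n4 = in1 ∨ in0 = 1 ∨ 0 = 1
n5 = n3 ⊼ n4 = 1 ⊼ 1 = 0
So n5 = 0 as required.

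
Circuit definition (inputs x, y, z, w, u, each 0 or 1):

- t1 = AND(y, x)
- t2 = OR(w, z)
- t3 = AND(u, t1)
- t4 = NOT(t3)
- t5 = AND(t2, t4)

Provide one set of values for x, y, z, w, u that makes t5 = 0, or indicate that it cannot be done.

x=0, y=0, z=0, w=0, u=1

t5 = AND(t2, t4) must be 0, so at least one of t2, t4 is 0.
Check with x=0, y=0, z=0, w=0, u=1:
t1 = AND(y, x) = AND(0, 0) = 0
t2 = OR(w, z) = OR(0, 0) = 0
t3 = AND(u, t1) = AND(1, 0) = 0
t4 = NOT(t3) = NOT 0 = 1
t5 = AND(t2, t4) = AND(0, 1) = 0
So t5 = 0 as required.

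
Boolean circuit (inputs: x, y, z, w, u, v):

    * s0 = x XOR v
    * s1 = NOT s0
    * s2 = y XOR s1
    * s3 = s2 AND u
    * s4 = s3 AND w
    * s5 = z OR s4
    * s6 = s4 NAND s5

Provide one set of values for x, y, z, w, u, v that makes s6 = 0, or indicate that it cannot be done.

x=0, y=0, z=1, w=1, u=1, v=0

Check with x=0, y=0, z=1, w=1, u=1, v=0:
s0 = x XOR v = 0 XOR 0 = 0
s1 = NOT s0 = NOT 0 = 1
s2 = y XOR s1 = 0 XOR 1 = 1
s3 = s2 AND u = 1 AND 1 = 1
s4 = s3 AND w = 1 AND 1 = 1
s5 = z OR s4 = 1 OR 1 = 1
s6 = s4 NAND s5 = 1 NAND 1 = 0
So s6 = 0 as required.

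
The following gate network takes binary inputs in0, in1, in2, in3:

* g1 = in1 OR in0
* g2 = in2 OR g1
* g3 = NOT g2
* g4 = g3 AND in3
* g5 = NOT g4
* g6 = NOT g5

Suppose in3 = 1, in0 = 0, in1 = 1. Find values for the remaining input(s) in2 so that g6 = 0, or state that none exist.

Check with in3 = 1, in0 = 0, in1 = 1 and in2=0:
g1 = in1 OR in0 = 1 OR 0 = 1
g2 = in2 OR g1 = 0 OR 1 = 1
g3 = NOT g2 = NOT 1 = 0
g4 = g3 AND in3 = 0 AND 1 = 0
g5 = NOT g4 = NOT 0 = 1
g6 = NOT g5 = NOT 1 = 0
So g6 = 0.

in2=0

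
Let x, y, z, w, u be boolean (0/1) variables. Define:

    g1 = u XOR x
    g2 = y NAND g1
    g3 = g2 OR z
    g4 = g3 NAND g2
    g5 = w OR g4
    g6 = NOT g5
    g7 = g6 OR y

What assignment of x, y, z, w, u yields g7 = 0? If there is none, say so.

x=1, y=0, z=0, w=1, u=0

Check with x=1, y=0, z=0, w=1, u=0:
g1 = u XOR x = 0 XOR 1 = 1
g2 = y NAND g1 = 0 NAND 1 = 1
g3 = g2 OR z = 1 OR 0 = 1
g4 = g3 NAND g2 = 1 NAND 1 = 0
g5 = w OR g4 = 1 OR 0 = 1
g6 = NOT g5 = NOT 1 = 0
g7 = g6 OR y = 0 OR 0 = 0
So g7 = 0 as required.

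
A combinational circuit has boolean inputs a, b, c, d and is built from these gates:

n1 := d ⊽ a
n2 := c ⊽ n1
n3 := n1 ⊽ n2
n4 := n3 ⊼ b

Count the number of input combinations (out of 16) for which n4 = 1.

13

n4 = n3 ⊼ b must be 1, so at least one of n3, b is 0.
Enumerating the 16 input combinations, 13 give n4 = 1 and 3 give n4 = 0.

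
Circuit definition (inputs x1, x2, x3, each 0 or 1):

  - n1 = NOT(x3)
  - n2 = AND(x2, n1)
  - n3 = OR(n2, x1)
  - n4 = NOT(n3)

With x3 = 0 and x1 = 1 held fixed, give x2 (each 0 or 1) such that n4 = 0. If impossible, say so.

x2=1

n4 = NOT(n3) must be 0, so n3 = 1.
n3 = OR(n2, x1) must be 1, so at least one of n2, x1 is 1.
Check with x3 = 0 and x1 = 1 and x2=1:
n1 = NOT(x3) = NOT 0 = 1
n2 = AND(x2, n1) = AND(1, 1) = 1
n3 = OR(n2, x1) = OR(1, 1) = 1
n4 = NOT(n3) = NOT 1 = 0
So n4 = 0.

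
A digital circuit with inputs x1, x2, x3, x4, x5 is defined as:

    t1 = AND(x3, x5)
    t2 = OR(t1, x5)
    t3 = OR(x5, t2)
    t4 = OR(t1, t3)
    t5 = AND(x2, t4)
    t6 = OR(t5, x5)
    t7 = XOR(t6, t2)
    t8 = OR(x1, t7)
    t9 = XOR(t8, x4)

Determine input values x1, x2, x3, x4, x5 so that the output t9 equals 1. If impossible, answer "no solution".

Check with x1=0, x2=0, x3=1, x4=1, x5=1:
t1 = AND(x3, x5) = AND(1, 1) = 1
t2 = OR(t1, x5) = OR(1, 1) = 1
t3 = OR(x5, t2) = OR(1, 1) = 1
t4 = OR(t1, t3) = OR(1, 1) = 1
t5 = AND(x2, t4) = AND(0, 1) = 0
t6 = OR(t5, x5) = OR(0, 1) = 1
t7 = XOR(t6, t2) = XOR(1, 1) = 0
t8 = OR(x1, t7) = OR(0, 0) = 0
t9 = XOR(t8, x4) = XOR(0, 1) = 1
So t9 = 1 as required.

x1=0, x2=0, x3=1, x4=1, x5=1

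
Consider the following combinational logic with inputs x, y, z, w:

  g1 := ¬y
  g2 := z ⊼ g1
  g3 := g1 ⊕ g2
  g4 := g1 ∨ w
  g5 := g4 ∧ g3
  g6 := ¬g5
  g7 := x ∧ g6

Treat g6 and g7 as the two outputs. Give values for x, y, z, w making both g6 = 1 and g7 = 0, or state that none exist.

x=0, y=1, z=0, w=0

Check with x=0, y=1, z=0, w=0:
g1 = ¬y = ¬1 = 0
g2 = z ⊼ g1 = 0 ⊼ 0 = 1
g3 = g1 ⊕ g2 = 0 ⊕ 1 = 1
g4 = g1 ∨ w = 0 ∨ 0 = 0
g5 = g4 ∧ g3 = 0 ∧ 1 = 0
g6 = ¬g5 = ¬0 = 1
g7 = x ∧ g6 = 0 ∧ 1 = 0
So g6 = 1 and g7 = 0.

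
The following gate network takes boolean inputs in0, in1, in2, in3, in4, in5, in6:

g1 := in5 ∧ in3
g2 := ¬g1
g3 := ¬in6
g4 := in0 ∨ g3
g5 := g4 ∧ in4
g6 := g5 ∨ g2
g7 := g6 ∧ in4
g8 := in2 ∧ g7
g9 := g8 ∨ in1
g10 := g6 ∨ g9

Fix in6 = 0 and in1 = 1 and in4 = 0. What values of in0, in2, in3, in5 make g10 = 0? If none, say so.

no solution exists

With in6 = 0 and in1 = 1 and in4 = 0 fixed, none of the 16 settings of in0, in2, in3, in5 give g10 = 0.
For example, with in0=0, in2=0, in3=0, in5=1:
g1 = in5 ∧ in3 = 1 ∧ 0 = 0
g2 = ¬g1 = ¬0 = 1
g3 = ¬in6 = ¬0 = 1
g4 = in0 ∨ g3 = 0 ∨ 1 = 1
g5 = g4 ∧ in4 = 1 ∧ 0 = 0
g6 = g5 ∨ g2 = 0 ∨ 1 = 1
g7 = g6 ∧ in4 = 1 ∧ 0 = 0
g8 = in2 ∧ g7 = 0 ∧ 0 = 0
g9 = g8 ∨ in1 = 0 ∨ 1 = 1
g10 = g6 ∨ g9 = 1 ∨ 1 = 1
giving g10 = 1 ≠ 0.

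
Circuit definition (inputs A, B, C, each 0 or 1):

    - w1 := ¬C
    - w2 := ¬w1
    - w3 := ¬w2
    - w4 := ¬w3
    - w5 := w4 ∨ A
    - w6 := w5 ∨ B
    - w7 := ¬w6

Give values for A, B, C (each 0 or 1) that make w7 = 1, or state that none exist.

w7 = ¬w6 must be 1, so w6 = 0.
Check with A=0 B=0 C=0:
w1 = ¬C = ¬0 = 1
w2 = ¬w1 = ¬1 = 0
w3 = ¬w2 = ¬0 = 1
w4 = ¬w3 = ¬1 = 0
w5 = w4 ∨ A = 0 ∨ 0 = 0
w6 = w5 ∨ B = 0 ∨ 0 = 0
w7 = ¬w6 = ¬0 = 1
So w7 = 1 as required.

A=0 B=0 C=0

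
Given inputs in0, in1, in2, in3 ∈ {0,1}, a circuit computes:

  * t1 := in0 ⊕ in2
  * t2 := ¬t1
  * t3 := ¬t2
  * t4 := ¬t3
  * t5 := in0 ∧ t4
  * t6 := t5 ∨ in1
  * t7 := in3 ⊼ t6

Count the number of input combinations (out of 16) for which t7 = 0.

5

t7 = in3 ⊼ t6 must be 0, so both in3 = 1 and t6 = 1.
Satisfying assignments:
  in0=0, in1=1, in2=0, in3=1
  in0=0, in1=1, in2=1, in3=1
  in0=1, in1=0, in2=1, in3=1
  in0=1, in1=1, in2=0, in3=1
  in0=1, in1=1, in2=1, in3=1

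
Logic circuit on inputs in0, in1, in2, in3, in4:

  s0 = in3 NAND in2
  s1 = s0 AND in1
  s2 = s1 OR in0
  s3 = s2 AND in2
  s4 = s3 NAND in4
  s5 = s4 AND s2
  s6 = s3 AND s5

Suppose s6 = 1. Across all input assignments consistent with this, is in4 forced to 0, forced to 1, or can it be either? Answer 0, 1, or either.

0

s6 = s3 AND s5 must be 1, so both s3 = 1 and s5 = 1.
Every assignment with s6 = 1 has in4 = 0; there are 5 such assignment(s).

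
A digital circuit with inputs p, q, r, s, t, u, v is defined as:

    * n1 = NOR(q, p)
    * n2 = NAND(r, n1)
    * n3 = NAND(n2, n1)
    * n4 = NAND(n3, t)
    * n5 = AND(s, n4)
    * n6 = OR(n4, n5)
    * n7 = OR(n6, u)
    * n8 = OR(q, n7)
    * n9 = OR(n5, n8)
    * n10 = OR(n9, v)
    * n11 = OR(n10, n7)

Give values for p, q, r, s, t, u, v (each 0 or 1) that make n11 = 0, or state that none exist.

p=1 q=0 r=1 s=1 t=1 u=0 v=0

n11 = OR(n10, n7) must be 0, so both n10 = 0 and n7 = 0.
Check with p=1 q=0 r=1 s=1 t=1 u=0 v=0:
n1 = NOR(q, p) = NOR(0, 1) = 0
n2 = NAND(r, n1) = NAND(1, 0) = 1
n3 = NAND(n2, n1) = NAND(1, 0) = 1
n4 = NAND(n3, t) = NAND(1, 1) = 0
n5 = AND(s, n4) = AND(1, 0) = 0
n6 = OR(n4, n5) = OR(0, 0) = 0
n7 = OR(n6, u) = OR(0, 0) = 0
n8 = OR(q, n7) = OR(0, 0) = 0
n9 = OR(n5, n8) = OR(0, 0) = 0
n10 = OR(n9, v) = OR(0, 0) = 0
n11 = OR(n10, n7) = OR(0, 0) = 0
So n11 = 0 as required.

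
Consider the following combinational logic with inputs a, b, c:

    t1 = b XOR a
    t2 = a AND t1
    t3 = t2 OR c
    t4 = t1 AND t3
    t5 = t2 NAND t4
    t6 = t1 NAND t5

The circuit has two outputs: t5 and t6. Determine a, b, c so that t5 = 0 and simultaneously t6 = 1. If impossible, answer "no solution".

a=1, b=0, c=1

Check with a=1, b=0, c=1:
t1 = b XOR a = 0 XOR 1 = 1
t2 = a AND t1 = 1 AND 1 = 1
t3 = t2 OR c = 1 OR 1 = 1
t4 = t1 AND t3 = 1 AND 1 = 1
t5 = t2 NAND t4 = 1 NAND 1 = 0
t6 = t1 NAND t5 = 1 NAND 0 = 1
So t5 = 0 and t6 = 1.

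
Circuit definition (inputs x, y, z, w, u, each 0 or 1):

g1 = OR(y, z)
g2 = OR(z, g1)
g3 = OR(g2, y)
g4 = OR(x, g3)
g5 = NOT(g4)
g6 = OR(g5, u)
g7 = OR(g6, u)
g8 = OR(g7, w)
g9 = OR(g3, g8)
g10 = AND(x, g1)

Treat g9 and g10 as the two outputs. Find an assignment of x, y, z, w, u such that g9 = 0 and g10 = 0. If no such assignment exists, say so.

x=1 y=0 z=0 w=0 u=0

Check with x=1 y=0 z=0 w=0 u=0:
g1 = OR(y, z) = OR(0, 0) = 0
g2 = OR(z, g1) = OR(0, 0) = 0
g3 = OR(g2, y) = OR(0, 0) = 0
g4 = OR(x, g3) = OR(1, 0) = 1
g5 = NOT(g4) = NOT 1 = 0
g6 = OR(g5, u) = OR(0, 0) = 0
g7 = OR(g6, u) = OR(0, 0) = 0
g8 = OR(g7, w) = OR(0, 0) = 0
g9 = OR(g3, g8) = OR(0, 0) = 0
g10 = AND(x, g1) = AND(1, 0) = 0
So g9 = 0 and g10 = 0.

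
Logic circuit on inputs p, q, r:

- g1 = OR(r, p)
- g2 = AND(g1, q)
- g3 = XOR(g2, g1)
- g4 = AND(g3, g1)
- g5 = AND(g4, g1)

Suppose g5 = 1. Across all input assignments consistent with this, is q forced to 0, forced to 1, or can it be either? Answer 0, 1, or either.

g5 = AND(g4, g1) must be 1, so both g4 = 1 and g1 = 1.
g4 = AND(g3, g1) must be 1, so both g3 = 1 and g1 = 1.
Every assignment with g5 = 1 has q = 0; there are 3 such assignment(s).
  p=0, q=0, r=1
  p=1, q=0, r=0
  p=1, q=0, r=1

0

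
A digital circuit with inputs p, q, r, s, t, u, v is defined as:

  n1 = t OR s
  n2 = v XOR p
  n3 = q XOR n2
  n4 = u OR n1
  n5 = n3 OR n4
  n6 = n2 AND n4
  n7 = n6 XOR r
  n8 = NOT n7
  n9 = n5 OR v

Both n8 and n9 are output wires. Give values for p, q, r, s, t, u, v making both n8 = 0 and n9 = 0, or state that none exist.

Check with p=1, q=1, r=1, s=0, t=0, u=0, v=0:
n1 = t OR s = 0 OR 0 = 0
n2 = v XOR p = 0 XOR 1 = 1
n3 = q XOR n2 = 1 XOR 1 = 0
n4 = u OR n1 = 0 OR 0 = 0
n5 = n3 OR n4 = 0 OR 0 = 0
n6 = n2 AND n4 = 1 AND 0 = 0
n7 = n6 XOR r = 0 XOR 1 = 1
n8 = NOT n7 = NOT 1 = 0
n9 = n5 OR v = 0 OR 0 = 0
So n8 = 0 and n9 = 0.

p=1, q=1, r=1, s=0, t=0, u=0, v=0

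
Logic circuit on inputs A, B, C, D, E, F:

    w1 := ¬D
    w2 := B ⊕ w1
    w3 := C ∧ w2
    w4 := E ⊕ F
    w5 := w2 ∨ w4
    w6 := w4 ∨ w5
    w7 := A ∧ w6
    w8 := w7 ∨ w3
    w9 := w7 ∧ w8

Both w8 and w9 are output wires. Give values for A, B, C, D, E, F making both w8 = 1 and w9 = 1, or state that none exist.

Check with A=1 B=1 C=0 D=1 E=0 F=0:
w1 = ¬D = ¬1 = 0
w2 = B ⊕ w1 = 1 ⊕ 0 = 1
w3 = C ∧ w2 = 0 ∧ 1 = 0
w4 = E ⊕ F = 0 ⊕ 0 = 0
w5 = w2 ∨ w4 = 1 ∨ 0 = 1
w6 = w4 ∨ w5 = 0 ∨ 1 = 1
w7 = A ∧ w6 = 1 ∧ 1 = 1
w8 = w7 ∨ w3 = 1 ∨ 0 = 1
w9 = w7 ∧ w8 = 1 ∧ 1 = 1
So w8 = 1 and w9 = 1.

A=1 B=1 C=0 D=1 E=0 F=0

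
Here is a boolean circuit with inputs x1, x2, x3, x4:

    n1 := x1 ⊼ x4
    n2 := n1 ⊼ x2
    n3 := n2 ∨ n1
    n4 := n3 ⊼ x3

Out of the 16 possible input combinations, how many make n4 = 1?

n4 = n3 ⊼ x3 must be 1, so at least one of n3, x3 is 0.
Enumerating the 16 input combinations, 8 give n4 = 1 and 8 give n4 = 0.

8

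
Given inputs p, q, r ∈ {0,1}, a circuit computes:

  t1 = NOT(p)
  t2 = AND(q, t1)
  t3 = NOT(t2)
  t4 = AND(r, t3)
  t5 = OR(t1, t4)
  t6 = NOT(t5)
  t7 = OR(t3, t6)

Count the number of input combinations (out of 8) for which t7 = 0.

2

t7 = OR(t3, t6) must be 0, so both t3 = 0 and t6 = 0.
t3 = NOT(t2) must be 0, so t2 = 1.
t6 = NOT(t5) must be 0, so t5 = 1.
Satisfying assignments:
  p=0, q=1, r=0
  p=0, q=1, r=1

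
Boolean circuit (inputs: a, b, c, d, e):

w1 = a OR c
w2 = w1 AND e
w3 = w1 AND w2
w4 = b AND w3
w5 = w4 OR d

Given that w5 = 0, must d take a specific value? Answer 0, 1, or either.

0

w5 = w4 OR d must be 0, so both w4 = 0 and d = 0.
w4 = b AND w3 must be 0, so at least one of b, w3 is 0.
Every assignment with w5 = 0 has d = 0; there are 13 such assignment(s).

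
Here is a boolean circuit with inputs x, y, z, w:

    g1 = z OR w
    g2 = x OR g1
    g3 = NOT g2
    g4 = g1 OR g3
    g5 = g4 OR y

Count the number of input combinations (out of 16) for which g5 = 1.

g5 = g4 OR y must be 1, so at least one of g4, y is 1.
Enumerating the 16 input combinations, 15 give g5 = 1 and 1 give g5 = 0.

15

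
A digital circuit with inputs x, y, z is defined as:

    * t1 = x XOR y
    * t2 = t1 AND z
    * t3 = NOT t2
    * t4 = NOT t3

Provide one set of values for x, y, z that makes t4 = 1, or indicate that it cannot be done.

x=0, y=1, z=1

t4 = NOT t3 must be 1, so t3 = 0.
t3 = NOT t2 must be 0, so t2 = 1.
t2 = t1 AND z must be 1, so both t1 = 1 and z = 1.
Check with x=0, y=1, z=1:
t1 = x XOR y = 0 XOR 1 = 1
t2 = t1 AND z = 1 AND 1 = 1
t3 = NOT t2 = NOT 1 = 0
t4 = NOT t3 = NOT 0 = 1
So t4 = 1 as required.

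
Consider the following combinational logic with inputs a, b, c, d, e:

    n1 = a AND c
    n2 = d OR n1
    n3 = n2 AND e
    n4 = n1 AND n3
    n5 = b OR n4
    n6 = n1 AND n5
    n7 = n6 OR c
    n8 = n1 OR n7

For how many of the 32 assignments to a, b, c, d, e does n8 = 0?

16

n8 = n1 OR n7 must be 0, so both n1 = 0 and n7 = 0.
Enumerating the 32 input combinations, 16 give n8 = 0 and 16 give n8 = 1.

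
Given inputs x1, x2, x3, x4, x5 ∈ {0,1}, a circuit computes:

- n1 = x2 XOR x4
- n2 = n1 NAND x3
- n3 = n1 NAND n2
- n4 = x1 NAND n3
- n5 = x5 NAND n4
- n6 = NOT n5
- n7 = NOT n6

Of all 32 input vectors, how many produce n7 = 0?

10

n7 = NOT n6 must be 0, so n6 = 1.
n6 = NOT n5 must be 1, so n5 = 0.
n5 = x5 NAND n4 must be 0, so both x5 = 1 and n4 = 1.
Enumerating the 32 input combinations, 10 give n7 = 0 and 22 give n7 = 1.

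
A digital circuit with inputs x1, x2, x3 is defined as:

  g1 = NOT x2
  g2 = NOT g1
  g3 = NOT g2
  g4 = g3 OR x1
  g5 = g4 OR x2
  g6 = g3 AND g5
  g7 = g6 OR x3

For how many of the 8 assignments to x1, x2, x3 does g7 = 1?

6

g7 = g6 OR x3 must be 1, so at least one of g6, x3 is 1.
Satisfying assignments:
  x1=0, x2=0, x3=0
  x1=0, x2=0, x3=1
  x1=0, x2=1, x3=1
  x1=1, x2=0, x3=0
  x1=1, x2=0, x3=1
  x1=1, x2=1, x3=1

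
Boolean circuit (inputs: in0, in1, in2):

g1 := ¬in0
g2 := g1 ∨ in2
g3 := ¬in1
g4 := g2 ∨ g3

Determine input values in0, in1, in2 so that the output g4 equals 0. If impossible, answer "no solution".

Check with in0=1, in1=1, in2=0:
g1 = ¬in0 = ¬1 = 0
g2 = g1 ∨ in2 = 0 ∨ 0 = 0
g3 = ¬in1 = ¬1 = 0
g4 = g2 ∨ g3 = 0 ∨ 0 = 0
So g4 = 0 as required.

in0=1, in1=1, in2=0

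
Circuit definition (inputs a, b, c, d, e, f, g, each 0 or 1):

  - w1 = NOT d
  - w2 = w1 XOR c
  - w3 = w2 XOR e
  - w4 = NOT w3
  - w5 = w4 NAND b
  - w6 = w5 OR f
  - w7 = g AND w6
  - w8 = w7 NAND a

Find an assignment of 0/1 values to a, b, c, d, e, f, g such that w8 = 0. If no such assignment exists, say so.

Check with a=1, b=0, c=1, d=0, e=1, f=1, g=1:
w1 = NOT d = NOT 0 = 1
w2 = w1 XOR c = 1 XOR 1 = 0
w3 = w2 XOR e = 0 XOR 1 = 1
w4 = NOT w3 = NOT 1 = 0
w5 = w4 NAND b = 0 NAND 0 = 1
w6 = w5 OR f = 1 OR 1 = 1
w7 = g AND w6 = 1 AND 1 = 1
w8 = w7 NAND a = 1 NAND 1 = 0
So w8 = 0 as required.

a=1, b=0, c=1, d=0, e=1, f=1, g=1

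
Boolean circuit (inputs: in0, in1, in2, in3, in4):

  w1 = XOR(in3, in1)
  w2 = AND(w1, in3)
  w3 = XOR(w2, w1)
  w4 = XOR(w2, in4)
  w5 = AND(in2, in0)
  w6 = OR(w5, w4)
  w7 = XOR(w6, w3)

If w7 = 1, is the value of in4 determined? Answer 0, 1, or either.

either

Both values of in4 occur among assignments with w7 = 1:
  in4=0: in0=0, in1=0, in2=0, in3=1, in4=0
  in4=1: in0=0, in1=0, in2=0, in3=0, in4=1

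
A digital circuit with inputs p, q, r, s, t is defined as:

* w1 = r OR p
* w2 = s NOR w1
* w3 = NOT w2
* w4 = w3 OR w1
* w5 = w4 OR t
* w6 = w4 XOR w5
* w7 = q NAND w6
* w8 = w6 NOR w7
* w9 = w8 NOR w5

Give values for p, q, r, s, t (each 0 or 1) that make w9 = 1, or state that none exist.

p=0, q=0, r=0, s=0, t=0

Check with p=0, q=0, r=0, s=0, t=0:
w1 = r OR p = 0 OR 0 = 0
w2 = s NOR w1 = 0 NOR 0 = 1
w3 = NOT w2 = NOT 1 = 0
w4 = w3 OR w1 = 0 OR 0 = 0
w5 = w4 OR t = 0 OR 0 = 0
w6 = w4 XOR w5 = 0 XOR 0 = 0
w7 = q NAND w6 = 0 NAND 0 = 1
w8 = w6 NOR w7 = 0 NOR 1 = 0
w9 = w8 NOR w5 = 0 NOR 0 = 1
So w9 = 1 as required.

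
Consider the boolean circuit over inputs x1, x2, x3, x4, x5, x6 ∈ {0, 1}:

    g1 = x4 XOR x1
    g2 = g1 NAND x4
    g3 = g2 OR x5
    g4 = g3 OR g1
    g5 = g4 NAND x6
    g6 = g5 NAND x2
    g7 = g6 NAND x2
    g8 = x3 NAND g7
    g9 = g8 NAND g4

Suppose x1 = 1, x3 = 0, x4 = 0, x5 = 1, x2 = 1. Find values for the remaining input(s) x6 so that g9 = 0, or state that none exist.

g9 = g8 NAND g4 must be 0, so both g8 = 1 and g4 = 1.
Check with x1 = 1, x3 = 0, x4 = 0, x5 = 1, x2 = 1 and x6=1:
g1 = x4 XOR x1 = 0 XOR 1 = 1
g2 = g1 NAND x4 = 1 NAND 0 = 1
g3 = g2 OR x5 = 1 OR 1 = 1
g4 = g3 OR g1 = 1 OR 1 = 1
g5 = g4 NAND x6 = 1 NAND 1 = 0
g6 = g5 NAND x2 = 0 NAND 1 = 1
g7 = g6 NAND x2 = 1 NAND 1 = 0
g8 = x3 NAND g7 = 0 NAND 0 = 1
g9 = g8 NAND g4 = 1 NAND 1 = 0
So g9 = 0.

x6=1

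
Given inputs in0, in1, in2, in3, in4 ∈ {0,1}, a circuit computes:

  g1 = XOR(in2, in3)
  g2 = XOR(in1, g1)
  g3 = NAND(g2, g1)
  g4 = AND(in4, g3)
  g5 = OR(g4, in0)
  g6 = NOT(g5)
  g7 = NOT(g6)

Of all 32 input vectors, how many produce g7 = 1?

g7 = NOT(g6) must be 1, so g6 = 0.
g6 = NOT(g5) must be 0, so g5 = 1.
g5 = OR(g4, in0) must be 1, so at least one of g4, in0 is 1.
Enumerating the 32 input combinations, 22 give g7 = 1 and 10 give g7 = 0.

22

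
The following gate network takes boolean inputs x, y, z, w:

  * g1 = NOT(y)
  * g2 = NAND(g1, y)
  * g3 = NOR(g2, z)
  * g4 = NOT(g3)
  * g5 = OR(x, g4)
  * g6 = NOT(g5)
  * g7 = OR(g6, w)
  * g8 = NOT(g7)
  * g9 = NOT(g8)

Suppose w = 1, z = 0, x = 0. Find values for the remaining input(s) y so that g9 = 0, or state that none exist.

no solution exists

With w = 1, z = 0, x = 0 fixed, none of the 2 settings of y give g9 = 0.
For example, with y=0:
g1 = NOT(y) = NOT 0 = 1
g2 = NAND(g1, y) = NAND(1, 0) = 1
g3 = NOR(g2, z) = NOR(1, 0) = 0
g4 = NOT(g3) = NOT 0 = 1
g5 = OR(x, g4) = OR(0, 1) = 1
g6 = NOT(g5) = NOT 1 = 0
g7 = OR(g6, w) = OR(0, 1) = 1
g8 = NOT(g7) = NOT 1 = 0
g9 = NOT(g8) = NOT 0 = 1
giving g9 = 1 ≠ 0.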